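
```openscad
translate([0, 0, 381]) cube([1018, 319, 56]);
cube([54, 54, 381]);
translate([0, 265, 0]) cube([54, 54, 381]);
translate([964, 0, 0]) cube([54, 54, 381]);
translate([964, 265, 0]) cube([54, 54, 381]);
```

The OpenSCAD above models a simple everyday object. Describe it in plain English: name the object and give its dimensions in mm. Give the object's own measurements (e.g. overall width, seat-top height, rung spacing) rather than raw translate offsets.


A bench: a 1018×319 mm seat slab, 56 mm thick, top at z = 437 mm, on four 54×54 mm square legs flush with the seat corners and standing on z = 0.


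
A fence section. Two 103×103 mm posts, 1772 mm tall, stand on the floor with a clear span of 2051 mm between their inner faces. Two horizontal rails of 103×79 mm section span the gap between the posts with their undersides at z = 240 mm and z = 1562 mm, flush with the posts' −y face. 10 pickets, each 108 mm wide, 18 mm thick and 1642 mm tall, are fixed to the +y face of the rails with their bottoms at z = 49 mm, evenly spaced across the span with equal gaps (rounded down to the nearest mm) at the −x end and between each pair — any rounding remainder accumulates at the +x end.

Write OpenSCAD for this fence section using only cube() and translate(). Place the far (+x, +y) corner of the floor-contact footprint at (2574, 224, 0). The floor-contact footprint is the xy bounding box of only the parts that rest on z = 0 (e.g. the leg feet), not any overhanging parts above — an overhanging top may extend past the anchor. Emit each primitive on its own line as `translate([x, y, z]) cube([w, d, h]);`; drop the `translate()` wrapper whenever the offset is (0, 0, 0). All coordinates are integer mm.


translate([317, 121, 0]) cube([103, 103, 1772]);
translate([2471, 121, 0]) cube([103, 103, 1772]);
translate([420, 121, 240]) cube([2051, 103, 79]);
translate([420, 121, 1562]) cube([2051, 103, 79]);
translate([508, 224, 49]) cube([108, 18, 1642]);
translate([704, 224, 49]) cube([108, 18, 1642]);
translate([900, 224, 49]) cube([108, 18, 1642]);
translate([1096, 224, 49]) cube([108, 18, 1642]);
translate([1292, 224, 49]) cube([108, 18, 1642]);
translate([1488, 224, 49]) cube([108, 18, 1642]);
translate([1684, 224, 49]) cube([108, 18, 1642]);
translate([1880, 224, 49]) cube([108, 18, 1642]);
translate([2076, 224, 49]) cube([108, 18, 1642]);
translate([2272, 224, 49]) cube([108, 18, 1642]);


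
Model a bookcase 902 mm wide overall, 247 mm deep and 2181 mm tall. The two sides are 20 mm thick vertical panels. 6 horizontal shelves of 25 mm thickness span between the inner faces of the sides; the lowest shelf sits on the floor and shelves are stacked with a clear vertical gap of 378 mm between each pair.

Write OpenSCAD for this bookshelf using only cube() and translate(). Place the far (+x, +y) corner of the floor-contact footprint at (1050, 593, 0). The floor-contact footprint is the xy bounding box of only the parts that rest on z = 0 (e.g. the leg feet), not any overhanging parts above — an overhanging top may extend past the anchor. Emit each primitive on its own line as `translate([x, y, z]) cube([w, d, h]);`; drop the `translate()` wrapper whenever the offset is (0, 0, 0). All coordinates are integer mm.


translate([148, 346, 0]) cube([20, 247, 2181]);
translate([1030, 346, 0]) cube([20, 247, 2181]);
translate([168, 346, 0]) cube([862, 247, 25]);
translate([168, 346, 403]) cube([862, 247, 25]);
translate([168, 346, 806]) cube([862, 247, 25]);
translate([168, 346, 1209]) cube([862, 247, 25]);
translate([168, 346, 1612]) cube([862, 247, 25]);
translate([168, 346, 2015]) cube([862, 247, 25]);


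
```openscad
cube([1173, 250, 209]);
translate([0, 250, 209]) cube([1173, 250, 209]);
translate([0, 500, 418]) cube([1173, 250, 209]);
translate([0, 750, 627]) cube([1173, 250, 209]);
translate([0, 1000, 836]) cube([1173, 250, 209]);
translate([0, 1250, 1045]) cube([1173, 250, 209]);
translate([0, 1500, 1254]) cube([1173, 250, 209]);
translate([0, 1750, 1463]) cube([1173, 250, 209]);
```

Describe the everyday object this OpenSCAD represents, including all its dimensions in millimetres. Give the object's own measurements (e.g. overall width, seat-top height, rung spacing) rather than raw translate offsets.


A straight staircase of 8 solid steps. Each step is 1173 mm wide (x), 250 mm deep (y, the going) and 209 mm tall (the rise). The first step rests on the floor; each subsequent step sits one going further in +y and one rise higher in +z, directly behind and above the previous step with no overlap.


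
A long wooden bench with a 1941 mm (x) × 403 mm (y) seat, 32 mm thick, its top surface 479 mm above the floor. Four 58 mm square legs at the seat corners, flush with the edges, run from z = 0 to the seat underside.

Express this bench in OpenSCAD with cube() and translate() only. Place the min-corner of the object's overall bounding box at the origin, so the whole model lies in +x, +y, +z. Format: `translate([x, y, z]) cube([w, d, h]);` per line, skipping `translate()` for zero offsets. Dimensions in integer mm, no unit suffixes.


// leg_h = 479 − 32 = 447
translate([0, 0, 447]) cube([1941, 403, 32]);
cube([58, 58, 447]);
translate([0, 345, 0]) cube([58, 58, 447]);
translate([1883, 0, 0]) cube([58, 58, 447]);
translate([1883, 345, 0]) cube([58, 58, 447]);


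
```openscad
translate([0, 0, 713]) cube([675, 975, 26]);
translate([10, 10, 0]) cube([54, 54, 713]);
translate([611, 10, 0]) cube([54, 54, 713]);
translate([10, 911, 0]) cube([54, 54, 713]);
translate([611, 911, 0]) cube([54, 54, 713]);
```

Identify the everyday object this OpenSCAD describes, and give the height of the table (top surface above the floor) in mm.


A table. The table height is 739 mm.

A 675×975×26 slab sits at z = 713 on four 54 mm square posts — a table. The top surface is at 713 + 26 = 739 mm.


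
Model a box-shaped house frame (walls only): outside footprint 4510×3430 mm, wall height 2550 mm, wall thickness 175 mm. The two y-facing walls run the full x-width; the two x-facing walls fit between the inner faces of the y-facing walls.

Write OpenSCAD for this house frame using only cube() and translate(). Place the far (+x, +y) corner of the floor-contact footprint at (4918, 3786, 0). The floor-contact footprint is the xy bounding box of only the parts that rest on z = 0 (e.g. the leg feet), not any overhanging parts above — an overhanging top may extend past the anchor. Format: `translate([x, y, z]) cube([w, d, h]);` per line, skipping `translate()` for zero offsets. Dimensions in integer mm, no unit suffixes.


translate([408, 356, 0]) cube([4510, 175, 2550]);
translate([408, 3611, 0]) cube([4510, 175, 2550]);
translate([408, 531, 0]) cube([175, 3080, 2550]);
translate([4743, 531, 0]) cube([175, 3080, 2550]);


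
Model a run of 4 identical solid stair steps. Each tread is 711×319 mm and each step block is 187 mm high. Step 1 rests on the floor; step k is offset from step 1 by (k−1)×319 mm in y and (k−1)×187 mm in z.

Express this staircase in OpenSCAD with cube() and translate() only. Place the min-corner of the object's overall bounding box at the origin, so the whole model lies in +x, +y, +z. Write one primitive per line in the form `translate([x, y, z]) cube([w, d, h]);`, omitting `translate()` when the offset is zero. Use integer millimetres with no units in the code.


cube([711, 319, 187]);
translate([0, 319, 187]) cube([711, 319, 187]);
translate([0, 638, 374]) cube([711, 319, 187]);
translate([0, 957, 561]) cube([711, 319, 187]);


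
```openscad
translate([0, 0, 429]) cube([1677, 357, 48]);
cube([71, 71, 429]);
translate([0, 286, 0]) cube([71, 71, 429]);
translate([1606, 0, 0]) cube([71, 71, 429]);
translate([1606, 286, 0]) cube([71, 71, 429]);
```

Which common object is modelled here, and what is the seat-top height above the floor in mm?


A bench. The seat-top height is 477 mm.

A long slab on four corner posts — a bench. The slab sits at z = 429 with thickness 48, so the top is 429 + 48 = 477 mm.


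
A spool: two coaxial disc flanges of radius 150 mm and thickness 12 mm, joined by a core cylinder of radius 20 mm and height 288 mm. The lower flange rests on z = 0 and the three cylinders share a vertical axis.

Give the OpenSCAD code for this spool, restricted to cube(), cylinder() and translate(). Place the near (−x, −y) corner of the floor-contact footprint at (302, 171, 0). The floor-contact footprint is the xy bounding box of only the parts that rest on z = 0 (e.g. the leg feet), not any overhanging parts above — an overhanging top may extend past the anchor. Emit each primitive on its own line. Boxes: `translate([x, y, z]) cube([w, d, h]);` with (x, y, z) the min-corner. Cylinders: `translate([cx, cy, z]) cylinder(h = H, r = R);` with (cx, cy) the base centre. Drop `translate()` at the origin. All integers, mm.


translate([452, 321, 0]) cylinder(h = 12, r = 150);
translate([452, 321, 12]) cylinder(h = 288, r = 20);
translate([452, 321, 300]) cylinder(h = 12, r = 150);


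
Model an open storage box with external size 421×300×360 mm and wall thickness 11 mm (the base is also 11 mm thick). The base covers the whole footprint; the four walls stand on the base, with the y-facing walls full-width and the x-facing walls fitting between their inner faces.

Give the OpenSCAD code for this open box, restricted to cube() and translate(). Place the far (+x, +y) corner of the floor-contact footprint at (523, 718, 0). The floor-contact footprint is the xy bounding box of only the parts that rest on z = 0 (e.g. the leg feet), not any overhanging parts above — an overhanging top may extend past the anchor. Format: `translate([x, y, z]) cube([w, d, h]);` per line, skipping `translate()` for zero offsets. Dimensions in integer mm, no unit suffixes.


translate([102, 418, 0]) cube([421, 300, 11]);
translate([102, 418, 11]) cube([421, 11, 349]);
translate([102, 707, 11]) cube([421, 11, 349]);
translate([102, 429, 11]) cube([11, 278, 349]);
translate([512, 429, 11]) cube([11, 278, 349]);


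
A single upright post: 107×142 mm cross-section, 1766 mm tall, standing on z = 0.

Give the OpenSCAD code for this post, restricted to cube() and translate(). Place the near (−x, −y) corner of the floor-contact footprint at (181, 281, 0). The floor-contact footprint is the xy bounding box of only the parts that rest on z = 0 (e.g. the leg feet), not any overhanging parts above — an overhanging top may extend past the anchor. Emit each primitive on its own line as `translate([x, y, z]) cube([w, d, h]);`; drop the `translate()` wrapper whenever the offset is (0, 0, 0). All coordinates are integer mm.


translate([181, 281, 0]) cube([107, 142, 1766]);


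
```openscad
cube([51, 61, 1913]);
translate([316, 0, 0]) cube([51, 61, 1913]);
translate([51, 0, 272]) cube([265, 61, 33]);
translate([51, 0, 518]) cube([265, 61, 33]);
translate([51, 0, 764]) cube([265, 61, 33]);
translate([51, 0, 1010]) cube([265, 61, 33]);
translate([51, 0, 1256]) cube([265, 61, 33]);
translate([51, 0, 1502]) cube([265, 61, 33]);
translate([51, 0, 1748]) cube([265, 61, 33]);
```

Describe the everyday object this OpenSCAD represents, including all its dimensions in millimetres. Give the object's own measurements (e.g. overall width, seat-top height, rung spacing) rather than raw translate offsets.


A straight ladder. Two 51×61 mm vertical rails, 1913 mm tall, stand 367 mm apart (outside-to-outside) with their front faces coplanar on the −y side. 7 rungs, each 61 mm deep and 33 mm tall, span between the inner faces of the rails, front faces flush with the rails. The lowest rung's underside is at z = 272 mm and rungs are spaced 246 mm apart (underside to underside).


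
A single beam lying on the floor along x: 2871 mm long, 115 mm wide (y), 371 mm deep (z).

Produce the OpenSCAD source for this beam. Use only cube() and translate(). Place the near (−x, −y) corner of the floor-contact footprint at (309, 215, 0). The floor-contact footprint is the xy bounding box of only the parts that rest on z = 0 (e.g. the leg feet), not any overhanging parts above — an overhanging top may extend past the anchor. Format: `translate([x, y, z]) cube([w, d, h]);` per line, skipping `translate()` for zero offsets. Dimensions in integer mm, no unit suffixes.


translate([309, 215, 0]) cube([2871, 115, 371]);


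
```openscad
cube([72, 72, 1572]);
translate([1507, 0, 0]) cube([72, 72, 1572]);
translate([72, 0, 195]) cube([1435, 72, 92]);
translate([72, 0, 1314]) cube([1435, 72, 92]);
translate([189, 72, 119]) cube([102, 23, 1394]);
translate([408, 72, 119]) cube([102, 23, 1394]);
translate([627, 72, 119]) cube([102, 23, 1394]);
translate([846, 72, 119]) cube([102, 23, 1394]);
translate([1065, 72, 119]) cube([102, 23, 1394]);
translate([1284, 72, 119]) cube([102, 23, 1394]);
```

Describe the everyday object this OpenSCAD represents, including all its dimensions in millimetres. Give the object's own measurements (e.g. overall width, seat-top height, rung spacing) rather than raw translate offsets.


A fence section. Two 72×72 mm posts, 1572 mm tall, stand on the floor with a clear span of 1435 mm between their inner faces. Two horizontal rails of 72×92 mm section span the gap between the posts with their undersides at z = 195 mm and z = 1314 mm, flush with the posts' −y face. 6 pickets, each 102 mm wide, 23 mm thick and 1394 mm tall, are fixed to the +y face of the rails with their bottoms at z = 119 mm, spaced across the span with a 117 mm gap after the −x post and between neighbouring pickets, with 121 mm left before the +x post.


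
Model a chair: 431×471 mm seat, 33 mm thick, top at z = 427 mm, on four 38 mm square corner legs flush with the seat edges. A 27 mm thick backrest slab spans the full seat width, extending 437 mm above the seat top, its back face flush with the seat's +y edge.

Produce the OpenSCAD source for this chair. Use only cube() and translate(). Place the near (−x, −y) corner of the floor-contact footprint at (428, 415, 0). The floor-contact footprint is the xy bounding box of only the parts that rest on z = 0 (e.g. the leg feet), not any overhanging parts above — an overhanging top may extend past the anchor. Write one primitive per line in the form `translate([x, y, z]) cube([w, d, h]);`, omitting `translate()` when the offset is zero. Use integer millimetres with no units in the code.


translate([428, 415, 394]) cube([431, 471, 33]);
translate([428, 415, 0]) cube([38, 38, 394]);
translate([821, 415, 0]) cube([38, 38, 394]);
translate([428, 848, 0]) cube([38, 38, 394]);
translate([821, 848, 0]) cube([38, 38, 394]);
translate([428, 859, 427]) cube([431, 27, 437]);


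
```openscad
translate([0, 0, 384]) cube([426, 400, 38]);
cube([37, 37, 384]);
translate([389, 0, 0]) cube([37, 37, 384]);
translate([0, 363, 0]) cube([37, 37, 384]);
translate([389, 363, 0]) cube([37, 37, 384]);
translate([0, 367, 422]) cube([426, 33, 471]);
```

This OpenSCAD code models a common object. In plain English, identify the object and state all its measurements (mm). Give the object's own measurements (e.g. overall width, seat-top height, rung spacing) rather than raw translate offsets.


A chair. The seat is a 426×400×38 mm slab with its top at z = 422 mm, on four 37×37 mm corner legs (flush with the seat edges, standing on z = 0). A flat backrest 33 mm thick, 471 mm tall, spans the full seat width and rises from the seat top along its +y edge, rear face flush with the rear of the seat.


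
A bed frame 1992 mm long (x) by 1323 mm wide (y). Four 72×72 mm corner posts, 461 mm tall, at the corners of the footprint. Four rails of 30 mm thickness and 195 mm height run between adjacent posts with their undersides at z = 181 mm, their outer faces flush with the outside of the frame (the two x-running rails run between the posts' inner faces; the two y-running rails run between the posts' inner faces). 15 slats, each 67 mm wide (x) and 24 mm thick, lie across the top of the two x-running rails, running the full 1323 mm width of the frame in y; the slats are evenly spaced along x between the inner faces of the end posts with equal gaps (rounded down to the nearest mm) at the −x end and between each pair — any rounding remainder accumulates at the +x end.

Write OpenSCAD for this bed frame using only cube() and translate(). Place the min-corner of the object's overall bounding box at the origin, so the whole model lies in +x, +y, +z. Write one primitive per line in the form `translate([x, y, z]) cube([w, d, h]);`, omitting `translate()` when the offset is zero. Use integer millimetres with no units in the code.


cube([72, 72, 461]);
translate([0, 1251, 0]) cube([72, 72, 461]);
translate([1920, 0, 0]) cube([72, 72, 461]);
translate([1920, 1251, 0]) cube([72, 72, 461]);
translate([72, 0, 181]) cube([1848, 30, 195]);
translate([72, 1293, 181]) cube([1848, 30, 195]);
translate([0, 72, 181]) cube([30, 1179, 195]);
translate([1962, 72, 181]) cube([30, 1179, 195]);
translate([124, 0, 376]) cube([67, 1323, 24]);
translate([243, 0, 376]) cube([67, 1323, 24]);
translate([362, 0, 376]) cube([67, 1323, 24]);
translate([481, 0, 376]) cube([67, 1323, 24]);
translate([600, 0, 376]) cube([67, 1323, 24]);
translate([719, 0, 376]) cube([67, 1323, 24]);
translate([838, 0, 376]) cube([67, 1323, 24]);
translate([957, 0, 376]) cube([67, 1323, 24]);
translate([1076, 0, 376]) cube([67, 1323, 24]);
translate([1195, 0, 376]) cube([67, 1323, 24]);
translate([1314, 0, 376]) cube([67, 1323, 24]);
translate([1433, 0, 376]) cube([67, 1323, 24]);
translate([1552, 0, 376]) cube([67, 1323, 24]);
translate([1671, 0, 376]) cube([67, 1323, 24]);
translate([1790, 0, 376]) cube([67, 1323, 24]);


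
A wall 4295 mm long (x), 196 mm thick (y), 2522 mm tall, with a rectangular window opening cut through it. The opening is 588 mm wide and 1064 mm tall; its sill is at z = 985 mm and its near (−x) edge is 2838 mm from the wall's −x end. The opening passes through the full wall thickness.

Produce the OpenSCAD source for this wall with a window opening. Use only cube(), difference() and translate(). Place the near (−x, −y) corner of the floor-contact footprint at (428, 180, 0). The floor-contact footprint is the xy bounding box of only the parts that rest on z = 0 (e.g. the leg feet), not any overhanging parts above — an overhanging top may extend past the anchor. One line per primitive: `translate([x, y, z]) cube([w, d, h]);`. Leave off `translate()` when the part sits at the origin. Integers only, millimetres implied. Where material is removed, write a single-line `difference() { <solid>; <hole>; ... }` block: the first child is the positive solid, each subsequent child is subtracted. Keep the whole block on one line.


difference() { translate([428, 180, 0]) cube([4295, 196, 2522]); translate([3266, 180, 985]) cube([588, 196, 1064]); }


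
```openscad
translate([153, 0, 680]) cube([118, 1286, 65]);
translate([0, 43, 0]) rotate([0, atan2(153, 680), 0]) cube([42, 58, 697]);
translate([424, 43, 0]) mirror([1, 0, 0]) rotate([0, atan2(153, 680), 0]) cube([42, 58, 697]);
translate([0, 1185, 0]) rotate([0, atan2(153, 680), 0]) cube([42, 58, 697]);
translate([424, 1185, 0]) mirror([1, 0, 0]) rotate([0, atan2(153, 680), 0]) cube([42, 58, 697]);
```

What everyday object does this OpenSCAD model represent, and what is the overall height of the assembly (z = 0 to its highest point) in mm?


A sawhorse. The overall height is 745 mm.

A beam across two mirrored pairs of raked legs — a sawhorse. The beam's underside is at z = 680 (matching the legs' vertical rise in atan2(153, 680)) and the beam is 65 mm tall, so its top is at 680 + 65 = 745 mm. The raked legs top out at the beam's underside, so that is the highest point.


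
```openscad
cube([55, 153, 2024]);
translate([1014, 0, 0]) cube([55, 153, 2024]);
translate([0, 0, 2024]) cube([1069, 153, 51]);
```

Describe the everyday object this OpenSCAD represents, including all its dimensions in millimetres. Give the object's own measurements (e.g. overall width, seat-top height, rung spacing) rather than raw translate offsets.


A door frame. The clear opening is 959 mm wide and 2024 mm high. Two 55 mm wide jambs, 153 mm deep, stand either side of the opening from the floor to the top of the opening. A 51 mm thick head sits across the top of both jambs, spanning the full outside width of the frame.


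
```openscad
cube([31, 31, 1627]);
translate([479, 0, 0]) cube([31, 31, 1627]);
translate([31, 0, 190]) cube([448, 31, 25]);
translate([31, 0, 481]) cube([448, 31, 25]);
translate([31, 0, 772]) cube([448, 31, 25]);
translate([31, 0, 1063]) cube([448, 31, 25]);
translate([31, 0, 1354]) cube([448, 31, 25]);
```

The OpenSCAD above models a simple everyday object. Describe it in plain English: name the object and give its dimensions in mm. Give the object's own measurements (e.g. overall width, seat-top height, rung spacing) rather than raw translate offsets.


A straight ladder. Two 31×31 mm vertical rails, 1627 mm tall, stand 510 mm apart (outside-to-outside) with their front faces coplanar on the −y side. 5 rungs, each 31 mm deep and 25 mm tall, span between the inner faces of the rails, front faces flush with the rails. The lowest rung's underside is at z = 190 mm and rungs are spaced 291 mm apart (underside to underside).


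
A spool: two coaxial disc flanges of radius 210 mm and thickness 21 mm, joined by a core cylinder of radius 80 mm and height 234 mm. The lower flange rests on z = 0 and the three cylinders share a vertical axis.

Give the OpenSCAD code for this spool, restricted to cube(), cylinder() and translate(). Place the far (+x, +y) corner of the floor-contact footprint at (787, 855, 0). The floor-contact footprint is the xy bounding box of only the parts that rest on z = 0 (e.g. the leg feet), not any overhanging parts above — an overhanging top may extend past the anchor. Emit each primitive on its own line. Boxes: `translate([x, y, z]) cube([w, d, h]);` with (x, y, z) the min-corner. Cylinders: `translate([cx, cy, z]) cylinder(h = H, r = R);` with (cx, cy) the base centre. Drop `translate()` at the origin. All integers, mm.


translate([577, 645, 0]) cylinder(h = 21, r = 210);
translate([577, 645, 21]) cylinder(h = 234, r = 80);
translate([577, 645, 255]) cylinder(h = 21, r = 210);


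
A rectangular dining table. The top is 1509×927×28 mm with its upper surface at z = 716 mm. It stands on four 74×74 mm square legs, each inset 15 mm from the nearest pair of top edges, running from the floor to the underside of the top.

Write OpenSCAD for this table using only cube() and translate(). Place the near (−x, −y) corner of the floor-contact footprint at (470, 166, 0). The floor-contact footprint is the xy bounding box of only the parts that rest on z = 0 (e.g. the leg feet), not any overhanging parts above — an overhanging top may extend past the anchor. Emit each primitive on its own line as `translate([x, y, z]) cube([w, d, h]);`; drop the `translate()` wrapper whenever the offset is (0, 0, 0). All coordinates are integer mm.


// leg_h = 716 - 28 = 688
translate([455, 151, 688]) cube([1509, 927, 28]);
translate([470, 166, 0]) cube([74, 74, 688]);
translate([1875, 166, 0]) cube([74, 74, 688]);
translate([470, 989, 0]) cube([74, 74, 688]);
translate([1875, 989, 0]) cube([74, 74, 688]);


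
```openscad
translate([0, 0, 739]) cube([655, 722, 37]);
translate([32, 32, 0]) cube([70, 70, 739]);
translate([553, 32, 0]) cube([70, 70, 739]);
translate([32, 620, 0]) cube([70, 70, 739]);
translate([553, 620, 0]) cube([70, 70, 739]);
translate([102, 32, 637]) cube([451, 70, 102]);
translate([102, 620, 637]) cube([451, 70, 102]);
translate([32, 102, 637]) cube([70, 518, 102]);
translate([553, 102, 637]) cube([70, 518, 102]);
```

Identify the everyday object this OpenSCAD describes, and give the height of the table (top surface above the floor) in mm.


A table. The table height is 776 mm.

A 655×722×37 slab sits at z = 739 on four 70 mm square posts — a table. The top surface is at 739 + 37 = 776 mm.


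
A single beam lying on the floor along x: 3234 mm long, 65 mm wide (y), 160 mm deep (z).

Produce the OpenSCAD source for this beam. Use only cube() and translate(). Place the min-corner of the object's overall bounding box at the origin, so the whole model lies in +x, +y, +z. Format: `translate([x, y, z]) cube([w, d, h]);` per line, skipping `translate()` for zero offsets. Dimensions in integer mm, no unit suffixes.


cube([3234, 65, 160]);


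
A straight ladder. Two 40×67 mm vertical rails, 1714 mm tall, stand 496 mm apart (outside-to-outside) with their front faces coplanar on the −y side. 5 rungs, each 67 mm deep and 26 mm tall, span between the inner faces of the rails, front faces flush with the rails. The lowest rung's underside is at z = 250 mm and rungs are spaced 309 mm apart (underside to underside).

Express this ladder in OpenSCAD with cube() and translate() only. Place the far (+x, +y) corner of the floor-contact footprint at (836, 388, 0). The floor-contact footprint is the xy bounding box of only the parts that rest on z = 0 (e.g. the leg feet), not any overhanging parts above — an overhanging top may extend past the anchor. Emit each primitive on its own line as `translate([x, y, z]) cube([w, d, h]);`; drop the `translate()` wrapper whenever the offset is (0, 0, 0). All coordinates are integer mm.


// rung span = 496 - 2*40 = 416
// rung[k] z = 250 + k*309
translate([340, 321, 0]) cube([40, 67, 1714]);
translate([796, 321, 0]) cube([40, 67, 1714]);
translate([380, 321, 250]) cube([416, 67, 26]);
translate([380, 321, 559]) cube([416, 67, 26]);
translate([380, 321, 868]) cube([416, 67, 26]);
translate([380, 321, 1177]) cube([416, 67, 26]);
translate([380, 321, 1486]) cube([416, 67, 26]);


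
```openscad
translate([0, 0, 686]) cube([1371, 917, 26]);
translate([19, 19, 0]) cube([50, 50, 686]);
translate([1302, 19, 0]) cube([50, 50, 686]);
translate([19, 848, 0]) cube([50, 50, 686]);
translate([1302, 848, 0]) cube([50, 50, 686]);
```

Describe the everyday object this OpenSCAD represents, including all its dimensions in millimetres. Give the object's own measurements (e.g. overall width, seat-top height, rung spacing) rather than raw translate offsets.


A rectangular dining table. The top is 1371×917×26 mm with its upper surface at z = 712 mm. It stands on four 50×50 mm square legs, each inset 19 mm from the nearest pair of top edges, running from the floor to the underside of the top.


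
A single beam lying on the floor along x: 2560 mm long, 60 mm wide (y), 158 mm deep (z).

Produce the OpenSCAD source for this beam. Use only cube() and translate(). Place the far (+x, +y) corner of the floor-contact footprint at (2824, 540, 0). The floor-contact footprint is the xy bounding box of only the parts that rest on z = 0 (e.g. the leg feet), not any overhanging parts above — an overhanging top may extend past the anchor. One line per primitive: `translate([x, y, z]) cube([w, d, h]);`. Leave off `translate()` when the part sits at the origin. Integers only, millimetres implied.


translate([264, 480, 0]) cube([2560, 60, 158]);


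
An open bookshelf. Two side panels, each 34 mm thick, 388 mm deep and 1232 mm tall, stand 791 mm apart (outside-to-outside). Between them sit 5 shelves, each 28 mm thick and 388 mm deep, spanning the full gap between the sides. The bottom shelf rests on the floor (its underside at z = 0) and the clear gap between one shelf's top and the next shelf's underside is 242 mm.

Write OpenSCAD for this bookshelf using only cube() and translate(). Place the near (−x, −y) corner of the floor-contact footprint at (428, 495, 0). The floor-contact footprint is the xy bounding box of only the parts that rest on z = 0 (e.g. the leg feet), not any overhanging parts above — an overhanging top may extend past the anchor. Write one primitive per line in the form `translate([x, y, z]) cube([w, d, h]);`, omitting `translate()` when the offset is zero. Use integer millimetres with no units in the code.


translate([428, 495, 0]) cube([34, 388, 1232]);
translate([1185, 495, 0]) cube([34, 388, 1232]);
translate([462, 495, 0]) cube([723, 388, 28]);
translate([462, 495, 270]) cube([723, 388, 28]);
translate([462, 495, 540]) cube([723, 388, 28]);
translate([462, 495, 810]) cube([723, 388, 28]);
translate([462, 495, 1080]) cube([723, 388, 28]);


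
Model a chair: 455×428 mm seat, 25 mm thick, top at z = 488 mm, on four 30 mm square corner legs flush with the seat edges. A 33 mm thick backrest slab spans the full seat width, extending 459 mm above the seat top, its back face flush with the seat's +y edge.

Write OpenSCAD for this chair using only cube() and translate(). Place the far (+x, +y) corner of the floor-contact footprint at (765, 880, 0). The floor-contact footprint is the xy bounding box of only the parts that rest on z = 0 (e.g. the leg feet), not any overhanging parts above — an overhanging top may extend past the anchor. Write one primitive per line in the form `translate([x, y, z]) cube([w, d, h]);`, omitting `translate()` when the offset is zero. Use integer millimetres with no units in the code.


translate([310, 452, 463]) cube([455, 428, 25]);
translate([310, 452, 0]) cube([30, 30, 463]);
translate([735, 452, 0]) cube([30, 30, 463]);
translate([310, 850, 0]) cube([30, 30, 463]);
translate([735, 850, 0]) cube([30, 30, 463]);
translate([310, 847, 488]) cube([455, 33, 459]);


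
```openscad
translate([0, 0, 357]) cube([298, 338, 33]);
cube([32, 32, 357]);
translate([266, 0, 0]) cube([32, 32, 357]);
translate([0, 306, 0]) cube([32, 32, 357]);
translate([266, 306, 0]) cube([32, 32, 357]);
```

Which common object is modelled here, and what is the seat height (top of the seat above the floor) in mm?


A stool. The seat height is 390 mm.

A 298×338×33 slab at z = 357 on four corner posts — a stool. The seat top is 357 + 33 = 390 mm.


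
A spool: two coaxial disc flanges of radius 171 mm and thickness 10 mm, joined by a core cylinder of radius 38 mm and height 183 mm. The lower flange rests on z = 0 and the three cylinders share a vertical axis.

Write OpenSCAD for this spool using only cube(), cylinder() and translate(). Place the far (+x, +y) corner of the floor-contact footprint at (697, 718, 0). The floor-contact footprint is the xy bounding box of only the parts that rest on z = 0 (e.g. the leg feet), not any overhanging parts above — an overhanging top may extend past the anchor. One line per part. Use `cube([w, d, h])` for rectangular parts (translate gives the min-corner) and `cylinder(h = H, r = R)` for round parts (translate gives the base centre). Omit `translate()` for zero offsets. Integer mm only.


translate([526, 547, 0]) cylinder(h = 10, r = 171);
translate([526, 547, 10]) cylinder(h = 183, r = 38);
translate([526, 547, 193]) cylinder(h = 10, r = 171);


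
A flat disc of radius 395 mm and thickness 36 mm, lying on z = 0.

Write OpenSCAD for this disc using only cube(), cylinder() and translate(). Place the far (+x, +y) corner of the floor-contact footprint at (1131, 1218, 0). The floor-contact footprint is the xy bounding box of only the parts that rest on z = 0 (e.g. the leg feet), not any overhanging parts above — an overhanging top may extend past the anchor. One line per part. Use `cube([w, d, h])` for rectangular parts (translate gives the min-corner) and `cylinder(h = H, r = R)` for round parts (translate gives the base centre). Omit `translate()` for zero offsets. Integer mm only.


translate([736, 823, 0]) cylinder(h = 36, r = 395);


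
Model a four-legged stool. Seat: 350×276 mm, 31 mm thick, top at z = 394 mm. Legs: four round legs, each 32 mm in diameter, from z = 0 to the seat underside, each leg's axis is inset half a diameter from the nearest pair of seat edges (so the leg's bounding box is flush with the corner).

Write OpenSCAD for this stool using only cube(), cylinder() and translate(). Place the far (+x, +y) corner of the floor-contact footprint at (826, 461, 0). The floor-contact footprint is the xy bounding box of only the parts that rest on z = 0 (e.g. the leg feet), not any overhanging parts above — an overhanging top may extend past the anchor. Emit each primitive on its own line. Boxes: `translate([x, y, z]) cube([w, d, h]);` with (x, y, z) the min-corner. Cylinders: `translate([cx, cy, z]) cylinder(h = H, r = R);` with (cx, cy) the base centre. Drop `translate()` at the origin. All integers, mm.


translate([476, 185, 363]) cube([350, 276, 31]);
translate([492, 201, 0]) cylinder(h = 363, r = 16);
translate([810, 201, 0]) cylinder(h = 363, r = 16);
translate([492, 445, 0]) cylinder(h = 363, r = 16);
translate([810, 445, 0]) cylinder(h = 363, r = 16);


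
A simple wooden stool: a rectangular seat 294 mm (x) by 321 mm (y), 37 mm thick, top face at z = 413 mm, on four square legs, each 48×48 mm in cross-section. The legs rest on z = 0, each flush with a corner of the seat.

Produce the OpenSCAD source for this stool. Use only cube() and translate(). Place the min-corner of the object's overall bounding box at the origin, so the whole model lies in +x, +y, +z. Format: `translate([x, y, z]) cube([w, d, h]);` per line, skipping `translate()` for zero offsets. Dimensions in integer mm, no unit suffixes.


translate([0, 0, 376]) cube([294, 321, 37]);
cube([48, 48, 376]);
translate([246, 0, 0]) cube([48, 48, 376]);
translate([0, 273, 0]) cube([48, 48, 376]);
translate([246, 273, 0]) cube([48, 48, 376]);


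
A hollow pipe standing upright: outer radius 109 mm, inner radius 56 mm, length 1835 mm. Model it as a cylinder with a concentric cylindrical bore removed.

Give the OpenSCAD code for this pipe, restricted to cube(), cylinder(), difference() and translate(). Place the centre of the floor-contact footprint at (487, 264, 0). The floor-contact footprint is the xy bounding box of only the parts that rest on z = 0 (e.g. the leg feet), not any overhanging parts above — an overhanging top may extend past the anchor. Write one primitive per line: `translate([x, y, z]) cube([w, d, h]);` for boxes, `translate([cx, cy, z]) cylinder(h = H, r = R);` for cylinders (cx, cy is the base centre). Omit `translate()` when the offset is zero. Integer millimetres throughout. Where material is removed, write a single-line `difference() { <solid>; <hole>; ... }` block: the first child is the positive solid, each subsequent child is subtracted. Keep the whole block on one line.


difference() { translate([487, 264, 0]) cylinder(h = 1835, r = 109); translate([487, 264, 0]) cylinder(h = 1835, r = 56); }


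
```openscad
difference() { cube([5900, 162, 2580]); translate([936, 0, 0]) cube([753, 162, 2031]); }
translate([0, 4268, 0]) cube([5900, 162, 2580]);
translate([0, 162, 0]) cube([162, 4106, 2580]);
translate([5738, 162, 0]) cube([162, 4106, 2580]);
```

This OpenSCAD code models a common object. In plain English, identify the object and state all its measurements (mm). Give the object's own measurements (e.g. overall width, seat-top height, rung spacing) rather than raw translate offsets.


A single room: four walls, each 2580 mm tall and 162 mm thick, enclosing an outside footprint 5900×4430 mm (x × y), no floor or roof. The front and back walls (−y and +y sides) run the full x-width; the side walls fit between their inner faces. A door opening 753 mm wide and 2031 mm tall is cut through the front wall from the floor up, its −x edge 936 mm from the wall's −x end.


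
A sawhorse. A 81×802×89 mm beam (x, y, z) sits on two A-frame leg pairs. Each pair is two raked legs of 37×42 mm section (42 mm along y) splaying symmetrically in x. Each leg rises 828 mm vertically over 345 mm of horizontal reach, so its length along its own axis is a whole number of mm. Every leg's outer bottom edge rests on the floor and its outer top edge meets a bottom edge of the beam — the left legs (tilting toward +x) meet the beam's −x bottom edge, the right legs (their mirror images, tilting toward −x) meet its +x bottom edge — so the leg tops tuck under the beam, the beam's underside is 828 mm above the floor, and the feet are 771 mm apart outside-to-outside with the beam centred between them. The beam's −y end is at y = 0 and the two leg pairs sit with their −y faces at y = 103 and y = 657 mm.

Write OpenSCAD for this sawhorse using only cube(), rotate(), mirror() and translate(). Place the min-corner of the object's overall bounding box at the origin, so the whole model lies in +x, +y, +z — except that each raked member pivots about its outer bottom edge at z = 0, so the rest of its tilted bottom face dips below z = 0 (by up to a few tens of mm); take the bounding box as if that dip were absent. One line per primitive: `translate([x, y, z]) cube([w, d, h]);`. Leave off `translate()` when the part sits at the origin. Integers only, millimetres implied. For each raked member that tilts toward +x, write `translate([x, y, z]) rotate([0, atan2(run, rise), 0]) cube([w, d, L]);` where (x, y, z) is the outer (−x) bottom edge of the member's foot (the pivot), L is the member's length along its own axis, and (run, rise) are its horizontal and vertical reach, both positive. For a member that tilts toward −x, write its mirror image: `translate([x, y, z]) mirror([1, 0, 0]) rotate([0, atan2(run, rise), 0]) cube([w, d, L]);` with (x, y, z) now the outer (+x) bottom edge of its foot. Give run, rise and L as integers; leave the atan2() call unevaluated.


translate([345, 0, 828]) cube([81, 802, 89]);
translate([0, 103, 0]) rotate([0, atan2(345, 828), 0]) cube([37, 42, 897]);
translate([771, 103, 0]) mirror([1, 0, 0]) rotate([0, atan2(345, 828), 0]) cube([37, 42, 897]);
translate([0, 657, 0]) rotate([0, atan2(345, 828), 0]) cube([37, 42, 897]);
translate([771, 657, 0]) mirror([1, 0, 0]) rotate([0, atan2(345, 828), 0]) cube([37, 42, 897]);


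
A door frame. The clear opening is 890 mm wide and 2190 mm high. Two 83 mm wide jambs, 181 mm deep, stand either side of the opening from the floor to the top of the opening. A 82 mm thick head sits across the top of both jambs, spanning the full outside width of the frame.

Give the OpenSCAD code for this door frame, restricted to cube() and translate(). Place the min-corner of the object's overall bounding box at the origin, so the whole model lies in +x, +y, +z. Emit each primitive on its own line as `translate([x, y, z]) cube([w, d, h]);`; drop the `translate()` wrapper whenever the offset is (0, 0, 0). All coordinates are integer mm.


cube([83, 181, 2190]);
translate([973, 0, 0]) cube([83, 181, 2190]);
translate([0, 0, 2190]) cube([1056, 181, 82]);


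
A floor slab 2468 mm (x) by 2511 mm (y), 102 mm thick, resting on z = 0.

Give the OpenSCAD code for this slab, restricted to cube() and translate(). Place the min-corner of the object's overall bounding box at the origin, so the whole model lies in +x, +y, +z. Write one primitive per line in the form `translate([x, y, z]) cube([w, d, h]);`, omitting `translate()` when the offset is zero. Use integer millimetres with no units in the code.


cube([2468, 2511, 102]);


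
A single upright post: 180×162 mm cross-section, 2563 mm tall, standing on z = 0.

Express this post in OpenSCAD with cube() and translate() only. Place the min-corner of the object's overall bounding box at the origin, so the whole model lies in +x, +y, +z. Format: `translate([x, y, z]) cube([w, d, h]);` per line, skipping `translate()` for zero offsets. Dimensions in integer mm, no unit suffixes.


cube([180, 162, 2563]);


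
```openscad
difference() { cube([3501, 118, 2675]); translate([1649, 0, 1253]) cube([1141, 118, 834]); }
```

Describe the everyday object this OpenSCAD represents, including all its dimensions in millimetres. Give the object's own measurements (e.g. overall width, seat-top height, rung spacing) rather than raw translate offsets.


A wall 3501 mm long (x), 118 mm thick (y), 2675 mm tall, with a rectangular window opening cut through it. The opening is 1141 mm wide and 834 mm tall; its sill is at z = 1253 mm and its near (−x) edge is 1649 mm from the wall's −x end. The opening passes through the full wall thickness.


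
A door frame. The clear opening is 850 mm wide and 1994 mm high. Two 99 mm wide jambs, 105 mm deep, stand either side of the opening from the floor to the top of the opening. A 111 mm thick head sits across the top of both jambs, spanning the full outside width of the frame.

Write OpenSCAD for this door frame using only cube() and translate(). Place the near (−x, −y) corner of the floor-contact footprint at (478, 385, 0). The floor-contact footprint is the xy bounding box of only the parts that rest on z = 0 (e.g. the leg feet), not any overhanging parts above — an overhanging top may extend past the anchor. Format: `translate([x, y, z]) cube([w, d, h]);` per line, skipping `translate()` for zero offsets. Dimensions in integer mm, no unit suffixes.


translate([478, 385, 0]) cube([99, 105, 1994]);
translate([1427, 385, 0]) cube([99, 105, 1994]);
translate([478, 385, 1994]) cube([1048, 105, 111]);
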